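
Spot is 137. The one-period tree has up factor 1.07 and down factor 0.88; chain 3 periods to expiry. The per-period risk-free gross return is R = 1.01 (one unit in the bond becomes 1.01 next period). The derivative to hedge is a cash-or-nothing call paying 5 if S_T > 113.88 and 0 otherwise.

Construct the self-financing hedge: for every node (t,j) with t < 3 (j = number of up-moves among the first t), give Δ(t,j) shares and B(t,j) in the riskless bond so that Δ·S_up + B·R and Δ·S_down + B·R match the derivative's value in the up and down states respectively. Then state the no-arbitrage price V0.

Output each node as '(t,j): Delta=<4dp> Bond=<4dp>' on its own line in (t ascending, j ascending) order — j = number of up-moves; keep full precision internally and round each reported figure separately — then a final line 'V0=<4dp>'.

(0,0): Delta=0.0814 Bond=-7.4411
(1,0): Delta=0.1479 Bond=-15.5327
(1,1): Delta=0.0561 Bond=-3.8153
(2,0): Delta=0.0000 Bond=0.0000
(2,1): Delta=0.2040 Bond=-22.9286
(2,2): Delta=0.0000 Bond=4.9505
V0=3.7068

Risk-neutral probability p* = (R−d)/(u−d) = (1.01−0.88)/(1.07−0.88) = 0.6842.
At expiry t=3: V(3,0)=0.0000, V(3,1)=0.0000, V(3,2)=5.0000, V(3,3)=5.0000
Node (2,0) S=106.0928: V=(p*·0.0000+(1−p*)·0.0000)/1.01=0.0000; Δ=(0.0000−0.0000)/(113.5193−93.3617)=0.0000; B=V−Δ·S=0.0000
Node (2,1) S=128.9992: V=(p*·5.0000+(1−p*)·0.0000)/1.01=3.3872; Δ=(5.0000−0.0000)/(138.0291−113.5193)=0.2040; B=V−Δ·S=-22.9286
Node (2,2) S=156.8513: V=(p*·5.0000+(1−p*)·5.0000)/1.01=4.9505; Δ=(5.0000−5.0000)/(167.8309−138.0291)=0.0000; B=V−Δ·S=4.9505
Node (1,0) S=120.5600: V=(p*·3.3872+(1−p*)·0.0000)/1.01=2.2946; Δ=(3.3872−0.0000)/(128.9992−106.0928)=0.1479; B=V−Δ·S=-15.5327
Node (1,1) S=146.5900: V=(p*·4.9505+(1−p*)·3.3872)/1.01=4.4127; Δ=(4.9505−3.3872)/(156.8513−128.9992)=0.0561; B=V−Δ·S=-3.8153
Node (0,0) S=137.0000: V=(p*·4.4127+(1−p*)·2.2946)/1.01=3.7068; Δ=(4.4127−2.2946)/(146.5900−120.5600)=0.0814; B=V−Δ·S=-7.4411
Self-financing check: at every node Δ·S+B equals the discounted successor values.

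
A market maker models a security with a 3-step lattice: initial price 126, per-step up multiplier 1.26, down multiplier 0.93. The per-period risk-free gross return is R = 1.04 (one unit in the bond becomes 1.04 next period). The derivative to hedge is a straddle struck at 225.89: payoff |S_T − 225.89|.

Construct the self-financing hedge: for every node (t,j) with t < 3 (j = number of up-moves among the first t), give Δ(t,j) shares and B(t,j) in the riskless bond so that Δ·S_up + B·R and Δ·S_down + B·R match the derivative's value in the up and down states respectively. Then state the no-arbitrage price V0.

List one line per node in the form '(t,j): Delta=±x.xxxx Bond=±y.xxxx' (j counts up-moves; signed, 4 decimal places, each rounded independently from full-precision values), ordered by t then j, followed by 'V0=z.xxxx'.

(0,0): Delta=-0.8708 Bond=186.2524
(1,0): Delta=-1.0000 Bond=208.8480
(1,1): Delta=-0.6800 Bond=163.4115
(2,0): Delta=-1.0000 Bond=217.2019
(2,1): Delta=-1.0000 Bond=217.2019
(2,2): Delta=-0.2075 Bond=75.4399
V0=76.5379

Under the risk-neutral measure, an up-move has probability p* = (R−d)/(u−d) = 0.3333 and values discount at R = 1.04.
Terminal payoffs: V(3,0)=124.5410, V(3,1)=88.5785, V(3,2)=39.8550, V(3,3)=26.1574
Node (2,0) S=108.9774: V=(p*·88.5785+(1−p*)·124.5410)/1.04=108.2245; Δ=(88.5785−124.5410)/(137.3115−101.3490)=-1.0000; B=V−Δ·S=217.2019
Node (2,1) S=147.6468: V=(p*·39.8550+(1−p*)·88.5785)/1.04=69.5551; Δ=(39.8550−88.5785)/(186.0350−137.3115)=-1.0000; B=V−Δ·S=217.2019
Node (2,2) S=200.0376: V=(p*·26.1574+(1−p*)·39.8550)/1.04=33.9319; Δ=(26.1574−39.8550)/(252.0474−186.0350)=-0.2075; B=V−Δ·S=75.4399
Node (1,0) S=117.1800: V=(p*·69.5551+(1−p*)·108.2245)/1.04=91.6680; Δ=(69.5551−108.2245)/(147.6468−108.9774)=-1.0000; B=V−Δ·S=208.8480
Node (1,1) S=158.7600: V=(p*·33.9319+(1−p*)·69.5551)/1.04=55.4622; Δ=(33.9319−69.5551)/(200.0376−147.6468)=-0.6800; B=V−Δ·S=163.4115
Node (0,0) S=126.0000: V=(p*·55.4622+(1−p*)·91.6680)/1.04=76.5379; Δ=(55.4622−91.6680)/(158.7600−117.1800)=-0.8708; B=V−Δ·S=186.2524
Self-financing check: at every node Δ·S+B equals the discounted successor values.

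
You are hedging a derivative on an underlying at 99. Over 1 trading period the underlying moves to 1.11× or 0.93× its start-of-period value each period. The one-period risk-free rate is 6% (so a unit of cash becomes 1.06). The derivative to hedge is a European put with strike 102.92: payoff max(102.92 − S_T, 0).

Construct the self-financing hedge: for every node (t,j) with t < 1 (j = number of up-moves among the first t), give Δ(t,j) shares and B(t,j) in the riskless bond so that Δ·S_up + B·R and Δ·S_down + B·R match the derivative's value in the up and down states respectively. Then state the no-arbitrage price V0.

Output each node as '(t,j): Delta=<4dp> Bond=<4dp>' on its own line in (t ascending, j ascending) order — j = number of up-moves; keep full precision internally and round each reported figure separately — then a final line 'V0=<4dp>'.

The replicating-portfolio and risk-neutral prices coincide; use p* = (1.06−0.93)/(1.11−0.93) = 0.7222 for the latter.
Terminal values V(1,·): V(1,0)=10.8500, V(1,1)=0.0000
(0,0): S=99.0000. Δ = (V_up−V_dn)/(S_up−S_dn) = (0.0000−10.8500)/(109.8900−92.0700) = -0.6089. V = [p*·0.0000 + (1−p*)·10.8500]/1.06 = 2.8433. B = V − Δ·S = 63.1211.
Self-financing check: at every node Δ·S+B equals the discounted successor values.

(0,0): Delta=-0.6089 Bond=63.1211
V0=2.8433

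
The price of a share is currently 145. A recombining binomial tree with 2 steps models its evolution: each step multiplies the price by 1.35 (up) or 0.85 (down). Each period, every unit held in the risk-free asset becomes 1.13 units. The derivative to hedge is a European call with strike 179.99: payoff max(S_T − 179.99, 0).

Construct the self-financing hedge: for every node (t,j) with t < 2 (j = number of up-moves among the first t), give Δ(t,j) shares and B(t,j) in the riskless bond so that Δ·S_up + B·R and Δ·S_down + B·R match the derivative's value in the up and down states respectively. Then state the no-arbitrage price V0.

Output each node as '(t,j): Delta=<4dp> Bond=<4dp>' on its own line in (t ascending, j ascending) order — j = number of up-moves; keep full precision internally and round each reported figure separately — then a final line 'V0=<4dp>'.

(0,0): Delta=0.5760 Bond=-62.8298
(1,0): Delta=0.0000 Bond=0.0000
(1,1): Delta=0.8610 Bond=-126.7816
V0=20.6969

Since d<R<u, set p* = (R−d)/(u−d) = 0.5600; price each node as the discounted p*-expectation of its children.
Terminal values V(2,·): V(2,0)=0.0000, V(2,1)=0.0000, V(2,2)=84.2725
Node (1,0) S=123.2500: V=(p*·0.0000+(1−p*)·0.0000)/1.13=0.0000; Δ=(0.0000−0.0000)/(166.3875−104.7625)=0.0000; B=V−Δ·S=0.0000
Node (1,1) S=195.7500: V=(p*·84.2725+(1−p*)·0.0000)/1.13=41.7634; Δ=(84.2725−0.0000)/(264.2625−166.3875)=0.8610; B=V−Δ·S=-126.7816
Node (0,0) S=145.0000: V=(p*·41.7634+(1−p*)·0.0000)/1.13=20.6969; Δ=(41.7634−0.0000)/(195.7500−123.2500)=0.5760; B=V−Δ·S=-62.8298
Self-financing check: at every node Δ·S+B equals the discounted successor values.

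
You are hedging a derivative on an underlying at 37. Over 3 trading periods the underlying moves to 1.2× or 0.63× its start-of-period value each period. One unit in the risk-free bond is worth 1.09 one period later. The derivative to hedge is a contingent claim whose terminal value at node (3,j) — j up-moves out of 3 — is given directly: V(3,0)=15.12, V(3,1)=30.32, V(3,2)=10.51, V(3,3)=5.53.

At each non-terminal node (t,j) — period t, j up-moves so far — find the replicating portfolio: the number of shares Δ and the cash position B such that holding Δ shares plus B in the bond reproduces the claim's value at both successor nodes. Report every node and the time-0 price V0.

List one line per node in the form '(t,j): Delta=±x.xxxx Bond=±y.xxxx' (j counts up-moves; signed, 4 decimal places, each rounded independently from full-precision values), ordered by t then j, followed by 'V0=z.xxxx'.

Since d<R<u, set p* = (R−d)/(u−d) = 0.8070; price each node as the discounted p*-expectation of its children.
At expiry t=3: V(3,0)=15.1200, V(3,1)=30.3200, V(3,2)=10.5100, V(3,3)=5.5300
  t=2,j=0: stock 14.6853 → up 17.6224 (V=30.3200), down 9.2517 (V=15.1200). Price 25.1254; hedge Δ=1.8159, bond B=-1.5413.
  t=2,j=1: stock 27.9720 → up 33.5664 (V=10.5100), down 17.6224 (V=30.3200). Price 13.1495; hedge Δ=-1.2425, bond B=47.9039.
  t=2,j=2: stock 53.2800 → up 63.9360 (V=5.5300), down 33.5664 (V=10.5100). Price 5.9551; hedge Δ=-0.1640, bond B=14.6919.
  t=1,j=0: stock 23.3100 → up 27.9720 (V=13.1495), down 14.6853 (V=25.1254). Price 14.1841; hedge Δ=-0.9013, bond B=35.1944.
  t=1,j=1: stock 44.4000 → up 53.2800 (V=5.9551), down 27.9720 (V=13.1495). Price 6.7371; hedge Δ=-0.2843, bond B=19.3590.
  t=0,j=0: stock 37.0000 → up 44.4000 (V=6.7371), down 23.3100 (V=14.1841). Price 7.4993; hedge Δ=-0.3531, bond B=20.5641.
Check: Δ(0,0)·S0 + B(0,0) = 7.4993 = V0.

(0,0): Delta=-0.3531 Bond=20.5641
(1,0): Delta=-0.9013 Bond=35.1944
(1,1): Delta=-0.2843 Bond=19.3590
(2,0): Delta=1.8159 Bond=-1.5413
(2,1): Delta=-1.2425 Bond=47.9039
(2,2): Delta=-0.1640 Bond=14.6919
V0=7.4993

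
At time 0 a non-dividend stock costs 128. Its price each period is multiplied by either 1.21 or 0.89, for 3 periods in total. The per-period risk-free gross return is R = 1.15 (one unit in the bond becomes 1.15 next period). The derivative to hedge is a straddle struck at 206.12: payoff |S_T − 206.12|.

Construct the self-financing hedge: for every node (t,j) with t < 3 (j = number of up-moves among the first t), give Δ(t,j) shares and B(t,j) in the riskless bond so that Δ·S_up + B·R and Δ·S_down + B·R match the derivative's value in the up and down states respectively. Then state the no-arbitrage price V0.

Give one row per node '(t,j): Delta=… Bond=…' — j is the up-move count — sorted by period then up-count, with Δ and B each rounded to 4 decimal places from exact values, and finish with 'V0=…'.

No-arbitrage ⇒ martingale measure with p* = (R−d)/(u−d) = 0.8125.
Terminal values V(3,·): V(3,0)=115.8840, V(3,1)=83.4396, V(3,2)=39.3297, V(3,3)=20.6398
Node (2,0) S=101.3888: V=(p*·83.4396+(1−p*)·115.8840)/1.15=77.8460; Δ=(83.4396−115.8840)/(122.6804−90.2360)=-1.0000; B=V−Δ·S=179.2348
Node (2,1) S=137.8432: V=(p*·39.3297+(1−p*)·83.4396)/1.15=41.3916; Δ=(39.3297−83.4396)/(166.7903−122.6804)=-1.0000; B=V−Δ·S=179.2348
Node (2,2) S=187.4048: V=(p*·20.6398+(1−p*)·39.3297)/1.15=20.9949; Δ=(20.6398−39.3297)/(226.7598−166.7903)=-0.3117; B=V−Δ·S=79.4009
Node (1,0) S=113.9200: V=(p*·41.3916+(1−p*)·77.8460)/1.15=41.9363; Δ=(41.3916−77.8460)/(137.8432−101.3888)=-1.0000; B=V−Δ·S=155.8563
Node (1,1) S=154.8800: V=(p*·20.9949+(1−p*)·41.3916)/1.15=21.5820; Δ=(20.9949−41.3916)/(187.4048−137.8432)=-0.4115; B=V−Δ·S=85.3215
Node (0,0) S=128.0000: V=(p*·21.5820+(1−p*)·41.9363)/1.15=22.0856; Δ=(21.5820−41.9363)/(154.8800−113.9200)=-0.4969; B=V−Δ·S=85.6929
Root portfolio cost Δ·128+B reproduces V0=22.0856.

(0,0): Delta=-0.4969 Bond=85.6929
(1,0): Delta=-1.0000 Bond=155.8563
(1,1): Delta=-0.4115 Bond=85.3215
(2,0): Delta=-1.0000 Bond=179.2348
(2,1): Delta=-1.0000 Bond=179.2348
(2,2): Delta=-0.3117 Bond=79.4009
V0=22.0856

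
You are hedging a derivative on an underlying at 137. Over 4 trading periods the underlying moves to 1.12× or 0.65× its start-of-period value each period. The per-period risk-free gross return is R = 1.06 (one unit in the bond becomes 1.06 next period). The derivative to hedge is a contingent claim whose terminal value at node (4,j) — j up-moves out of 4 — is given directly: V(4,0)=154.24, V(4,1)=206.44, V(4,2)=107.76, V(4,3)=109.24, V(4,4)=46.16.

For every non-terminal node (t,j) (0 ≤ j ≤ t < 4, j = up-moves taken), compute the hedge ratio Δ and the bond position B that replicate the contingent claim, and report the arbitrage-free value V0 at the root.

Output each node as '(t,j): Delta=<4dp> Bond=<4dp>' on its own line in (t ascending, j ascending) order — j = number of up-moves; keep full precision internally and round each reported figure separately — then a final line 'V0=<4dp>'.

(0,0): Delta=-0.5939 Bond=139.4347
(1,0): Delta=-0.4253 Bond=132.7923
(1,1): Delta=-0.6082 Bond=149.9972
(2,0): Delta=-2.7541 Bond=275.5523
(2,1): Delta=-0.2275 Bond=121.0341
(2,2): Delta=-0.6405 Bond=164.5526
(3,0): Delta=2.9520 Bond=77.4043
(3,1): Delta=-3.2387 Bond=323.5022
(3,2): Delta=0.0282 Bond=99.7294
(3,3): Delta=-0.6973 Bond=185.3569
V0=58.0752

Since d<R<u, set p* = (R−d)/(u−d) = 0.8723; price each node as the discounted p*-expectation of its children.
Terminal payoffs: V(4,0)=154.2400, V(4,1)=206.4400, V(4,2)=107.7600, V(4,3)=109.2400, V(4,4)=46.1600
(3,0): S=37.6236. Δ = (V_up−V_dn)/(S_up−S_dn) = (206.4400−154.2400)/(42.1385−24.4554) = 2.9520. V = [p*·206.4400 + (1−p*)·154.2400]/1.06 = 188.4681. B = V − Δ·S = 77.4043.
(3,1): S=64.8284. Δ = (V_up−V_dn)/(S_up−S_dn) = (107.7600−206.4400)/(72.6078−42.1385) = -3.2387. V = [p*·107.7600 + (1−p*)·206.4400]/1.06 = 113.5448. B = V − Δ·S = 323.5022.
(3,2): S=111.7043. Δ = (V_up−V_dn)/(S_up−S_dn) = (109.2400−107.7600)/(125.1088−72.6078) = 0.0282. V = [p*·109.2400 + (1−p*)·107.7600]/1.06 = 102.8784. B = V − Δ·S = 99.7294.
(3,3): S=192.4751. Δ = (V_up−V_dn)/(S_up−S_dn) = (46.1600−109.2400)/(215.5722−125.1088) = -0.6973. V = [p*·46.1600 + (1−p*)·109.2400]/1.06 = 51.1441. B = V − Δ·S = 185.3569.
(2,0): S=57.8825. Δ = (V_up−V_dn)/(S_up−S_dn) = (113.5448−188.4681)/(64.8284−37.6236) = -2.7541. V = [p*·113.5448 + (1−p*)·188.4681]/1.06 = 116.1410. B = V − Δ·S = 275.5523.
(2,1): S=99.7360. Δ = (V_up−V_dn)/(S_up−S_dn) = (102.8784−113.5448)/(111.7043−64.8284) = -0.2275. V = [p*·102.8784 + (1−p*)·113.5448]/1.06 = 98.3397. B = V − Δ·S = 121.0341.
(2,2): S=171.8528. Δ = (V_up−V_dn)/(S_up−S_dn) = (51.1441−102.8784)/(192.4751−111.7043) = -0.6405. V = [p*·51.1441 + (1−p*)·102.8784]/1.06 = 54.4797. B = V − Δ·S = 164.5526.
(1,0): S=89.0500. Δ = (V_up−V_dn)/(S_up−S_dn) = (98.3397−116.1410)/(99.7360−57.8825) = -0.4253. V = [p*·98.3397 + (1−p*)·116.1410]/1.06 = 94.9171. B = V − Δ·S = 132.7923.
(1,1): S=153.4400. Δ = (V_up−V_dn)/(S_up−S_dn) = (54.4797−98.3397)/(171.8528−99.7360) = -0.6082. V = [p*·54.4797 + (1−p*)·98.3397]/1.06 = 56.6782. B = V − Δ·S = 149.9972.
(0,0): S=137.0000. Δ = (V_up−V_dn)/(S_up−S_dn) = (56.6782−94.9171)/(153.4400−89.0500) = -0.5939. V = [p*·56.6782 + (1−p*)·94.9171]/1.06 = 58.0752. B = V − Δ·S = 139.4347.
Root portfolio cost Δ·137+B reproduces V0=58.0752.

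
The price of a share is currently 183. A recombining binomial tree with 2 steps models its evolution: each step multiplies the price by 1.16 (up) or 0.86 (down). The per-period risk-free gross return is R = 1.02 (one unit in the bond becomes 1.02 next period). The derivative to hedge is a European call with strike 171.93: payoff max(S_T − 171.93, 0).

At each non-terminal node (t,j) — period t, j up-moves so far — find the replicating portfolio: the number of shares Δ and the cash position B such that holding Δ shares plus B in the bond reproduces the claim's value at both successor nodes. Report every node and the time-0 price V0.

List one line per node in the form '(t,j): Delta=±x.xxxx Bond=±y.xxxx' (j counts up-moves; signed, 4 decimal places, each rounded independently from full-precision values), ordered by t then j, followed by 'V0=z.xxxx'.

(0,0): Delta=0.6951 Bond=-101.8047
(1,0): Delta=0.2252 Bond=-29.8774
(1,1): Delta=1.0000 Bond=-168.5588
V0=25.4039

No-arbitrage ⇒ martingale measure with p* = (R−d)/(u−d) = 0.5333.
Terminal values V(2,·): V(2,0)=0.0000, V(2,1)=10.6308, V(2,2)=74.3148
(1,0): S=157.3800. Δ = (V_up−V_dn)/(S_up−S_dn) = (10.6308−0.0000)/(182.5608−135.3468) = 0.2252. V = [p*·10.6308 + (1−p*)·0.0000]/1.02 = 5.5586. B = V − Δ·S = -29.8774.
(1,1): S=212.2800. Δ = (V_up−V_dn)/(S_up−S_dn) = (74.3148−10.6308)/(246.2448−182.5608) = 1.0000. V = [p*·74.3148 + (1−p*)·10.6308]/1.02 = 43.7212. B = V − Δ·S = -168.5588.
(0,0): S=183.0000. Δ = (V_up−V_dn)/(S_up−S_dn) = (43.7212−5.5586)/(212.2800−157.3800) = 0.6951. V = [p*·43.7212 + (1−p*)·5.5586]/1.02 = 25.4039. B = V − Δ·S = -101.8047.
The time-0 hedge costs 25.4039, which is the no-arbitrage price.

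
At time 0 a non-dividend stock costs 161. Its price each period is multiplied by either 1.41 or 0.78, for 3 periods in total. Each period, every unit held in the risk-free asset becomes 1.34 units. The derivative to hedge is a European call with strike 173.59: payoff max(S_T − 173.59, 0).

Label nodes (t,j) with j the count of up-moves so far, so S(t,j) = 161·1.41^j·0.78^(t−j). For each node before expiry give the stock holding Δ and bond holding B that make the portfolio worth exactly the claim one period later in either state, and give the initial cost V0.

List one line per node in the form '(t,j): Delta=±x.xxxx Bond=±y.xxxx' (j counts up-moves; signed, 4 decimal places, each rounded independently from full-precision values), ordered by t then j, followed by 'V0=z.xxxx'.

(0,0): Delta=0.9573 Bond=-64.7365
(1,0): Delta=0.6379 Bond=-46.6270
(1,1): Delta=0.9794 Bond=-91.7619
(2,0): Delta=0.0000 Bond=0.0000
(2,1): Delta=0.6820 Bond=-70.2902
(2,2): Delta=1.0000 Bond=-129.5448
V0=89.3952

No-arbitrage ⇒ martingale measure with p* = (R−d)/(u−d) = 0.8889.
Terminal payoffs: V(3,0)=0.0000, V(3,1)=0.0000, V(3,2)=76.0756, V(3,3)=277.7286
Node (2,0) S=97.9524: V=(p*·0.0000+(1−p*)·0.0000)/1.34=0.0000; Δ=(0.0000−0.0000)/(138.1129−76.4029)=0.0000; B=V−Δ·S=0.0000
Node (2,1) S=177.0678: V=(p*·76.0756+(1−p*)·0.0000)/1.34=50.4647; Δ=(76.0756−0.0000)/(249.6656−138.1129)=0.6820; B=V−Δ·S=-70.2902
Node (2,2) S=320.0841: V=(p*·277.7286+(1−p*)·76.0756)/1.34=190.5393; Δ=(277.7286−76.0756)/(451.3186−249.6656)=1.0000; B=V−Δ·S=-129.5448
Node (1,0) S=125.5800: V=(p*·50.4647+(1−p*)·0.0000)/1.34=33.4758; Δ=(50.4647−0.0000)/(177.0678−97.9524)=0.6379; B=V−Δ·S=-46.6270
Node (1,1) S=227.0100: V=(p*·190.5393+(1−p*)·50.4647)/1.34=130.5787; Δ=(190.5393−50.4647)/(320.0841−177.0678)=0.9794; B=V−Δ·S=-91.7619
Node (0,0) S=161.0000: V=(p*·130.5787+(1−p*)·33.4758)/1.34=89.3952; Δ=(130.5787−33.4758)/(227.0100−125.5800)=0.9573; B=V−Δ·S=-64.7365
Each (Δ,B) replicates both successor values, so the strategy is self-financing and V0 is arbitrage-free.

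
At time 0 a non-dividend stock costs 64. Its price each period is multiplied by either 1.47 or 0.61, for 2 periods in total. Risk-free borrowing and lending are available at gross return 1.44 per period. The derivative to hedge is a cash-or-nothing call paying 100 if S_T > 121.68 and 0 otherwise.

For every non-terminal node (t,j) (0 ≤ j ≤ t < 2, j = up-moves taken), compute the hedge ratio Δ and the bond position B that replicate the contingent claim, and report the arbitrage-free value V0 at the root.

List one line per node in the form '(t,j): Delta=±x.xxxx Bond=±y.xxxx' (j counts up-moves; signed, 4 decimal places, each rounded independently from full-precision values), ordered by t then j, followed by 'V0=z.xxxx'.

(0,0): Delta=1.2177 Bond=-33.0131
(1,0): Delta=0.0000 Bond=0.0000
(1,1): Delta=1.2360 Bond=-49.2571
V0=44.9194

No-arbitrage ⇒ martingale measure with p* = (R−d)/(u−d) = 0.9651.
Payoff layer (t=2): V(2,0)=0.0000, V(2,1)=0.0000, V(2,2)=100.0000
(1,0): S=39.0400. Δ = (V_up−V_dn)/(S_up−S_dn) = (0.0000−0.0000)/(57.3888−23.8144) = 0.0000. V = [p*·0.0000 + (1−p*)·0.0000]/1.44 = 0.0000. B = V − Δ·S = 0.0000.
(1,1): S=94.0800. Δ = (V_up−V_dn)/(S_up−S_dn) = (100.0000−0.0000)/(138.2976−57.3888) = 1.2360. V = [p*·100.0000 + (1−p*)·0.0000]/1.44 = 67.0220. B = V − Δ·S = -49.2571.
(0,0): S=64.0000. Δ = (V_up−V_dn)/(S_up−S_dn) = (67.0220−0.0000)/(94.0800−39.0400) = 1.2177. V = [p*·67.0220 + (1−p*)·0.0000]/1.44 = 44.9194. B = V − Δ·S = -33.0131.
The time-0 hedge costs 44.9194, which is the no-arbitrage price.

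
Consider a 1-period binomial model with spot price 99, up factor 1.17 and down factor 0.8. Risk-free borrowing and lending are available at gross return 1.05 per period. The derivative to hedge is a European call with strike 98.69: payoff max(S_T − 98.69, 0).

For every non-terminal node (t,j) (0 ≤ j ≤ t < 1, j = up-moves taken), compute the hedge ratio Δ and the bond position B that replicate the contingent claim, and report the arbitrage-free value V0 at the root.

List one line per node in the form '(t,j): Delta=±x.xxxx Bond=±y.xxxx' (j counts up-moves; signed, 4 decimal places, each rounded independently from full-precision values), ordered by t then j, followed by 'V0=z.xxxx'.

(0,0): Delta=0.4679 Bond=-35.2947
V0=11.0296

The replicating-portfolio and risk-neutral prices coincide; use p* = (1.05−0.8)/(1.17−0.8) = 0.6757 for the latter.
Terminal values V(1,·): V(1,0)=0.0000, V(1,1)=17.1400
Node (0,0) S=99.0000: V=(p*·17.1400+(1−p*)·0.0000)/1.05=11.0296; Δ=(17.1400−0.0000)/(115.8300−79.2000)=0.4679; B=V−Δ·S=-35.2947
Root portfolio cost Δ·99+B reproduces V0=11.0296.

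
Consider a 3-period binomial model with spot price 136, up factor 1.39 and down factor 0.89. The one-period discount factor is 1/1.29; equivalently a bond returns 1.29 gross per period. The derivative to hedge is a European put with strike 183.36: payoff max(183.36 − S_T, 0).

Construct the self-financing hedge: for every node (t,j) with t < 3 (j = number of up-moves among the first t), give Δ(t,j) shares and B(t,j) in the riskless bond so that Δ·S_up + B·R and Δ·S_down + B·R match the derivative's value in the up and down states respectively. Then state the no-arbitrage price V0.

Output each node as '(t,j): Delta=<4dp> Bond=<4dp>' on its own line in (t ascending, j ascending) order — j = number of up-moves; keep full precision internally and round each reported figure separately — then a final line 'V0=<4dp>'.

Under the risk-neutral measure, an up-move has probability p* = (R−d)/(u−d) = 0.8000 and values discount at R = 1.29.
Payoff layer (t=3): V(3,0)=87.4842, V(3,1)=33.6214, V(3,2)=0.0000, V(3,3)=0.0000
  t=2,j=0: stock 107.7256 → up 149.7386 (V=33.6214), down 95.8758 (V=87.4842). Price 34.4139; hedge Δ=-1.0000, bond B=142.1395.
  t=2,j=1: stock 168.2456 → up 233.8614 (V=0.0000), down 149.7386 (V=33.6214). Price 5.2126; hedge Δ=-0.3997, bond B=72.4555.
  t=2,j=2: stock 262.7656 → up 365.2442 (V=0.0000), down 233.8614 (V=0.0000). Price 0.0000; hedge Δ=0.0000, bond B=0.0000.
  t=1,j=0: stock 121.0400 → up 168.2456 (V=5.2126), down 107.7256 (V=34.4139). Price 8.5681; hedge Δ=-0.4825, bond B=66.9708.
  t=1,j=1: stock 189.0400 → up 262.7656 (V=0.0000), down 168.2456 (V=5.2126). Price 0.8082; hedge Δ=-0.0551, bond B=11.2334.
  t=0,j=0: stock 136.0000 → up 189.0400 (V=0.8082), down 121.0400 (V=8.5681). Price 1.8296; hedge Δ=-0.1141, bond B=17.3495.
Root portfolio cost Δ·136+B reproduces V0=1.8296.

(0,0): Delta=-0.1141 Bond=17.3495
(1,0): Delta=-0.4825 Bond=66.9708
(1,1): Delta=-0.0551 Bond=11.2334
(2,0): Delta=-1.0000 Bond=142.1395
(2,1): Delta=-0.3997 Bond=72.4555
(2,2): Delta=0.0000 Bond=0.0000
V0=1.8296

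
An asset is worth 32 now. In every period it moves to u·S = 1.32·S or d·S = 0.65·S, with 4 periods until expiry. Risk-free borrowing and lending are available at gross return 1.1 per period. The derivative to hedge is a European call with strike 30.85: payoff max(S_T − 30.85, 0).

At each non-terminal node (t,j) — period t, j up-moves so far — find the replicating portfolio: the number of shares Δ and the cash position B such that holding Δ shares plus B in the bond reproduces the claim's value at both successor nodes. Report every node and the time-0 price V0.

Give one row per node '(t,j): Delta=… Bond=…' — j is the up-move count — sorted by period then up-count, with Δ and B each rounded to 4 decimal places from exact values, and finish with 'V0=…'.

(0,0): Delta=0.7881 Bond=-11.3866
(1,0): Delta=0.4545 Bond=-5.5861
(1,1): Delta=0.8684 Bond=-15.9177
(2,0): Delta=0.0000 Bond=0.0000
(2,1): Delta=0.5639 Bond=-9.1489
(2,2): Delta=0.9417 Bond=-21.5969
(3,0): Delta=0.0000 Bond=0.0000
(3,1): Delta=0.0000 Bond=0.0000
(3,2): Delta=0.6997 Bond=-14.9838
(3,3): Delta=1.0000 Bond=-28.0455
V0=13.8328

Under the risk-neutral measure, an up-move has probability p* = (R−d)/(u−d) = 0.6716 and values discount at R = 1.1.
Terminal values V(4,·): V(4,0)=0.0000, V(4,1)=0.0000, V(4,2)=0.0000, V(4,3)=16.9893, V(4,4)=66.3006
(3,0): S=8.7880. Δ = (V_up−V_dn)/(S_up−S_dn) = (0.0000−0.0000)/(11.6002−5.7122) = 0.0000. V = [p*·0.0000 + (1−p*)·0.0000]/1.1 = 0.0000. B = V − Δ·S = 0.0000.
(3,1): S=17.8464. Δ = (V_up−V_dn)/(S_up−S_dn) = (0.0000−0.0000)/(23.5572−11.6002) = 0.0000. V = [p*·0.0000 + (1−p*)·0.0000]/1.1 = 0.0000. B = V − Δ·S = 0.0000.
(3,2): S=36.2419. Δ = (V_up−V_dn)/(S_up−S_dn) = (16.9893−0.0000)/(47.8393−23.5572) = 0.6997. V = [p*·16.9893 + (1−p*)·0.0000]/1.1 = 10.3734. B = V − Δ·S = -14.9838.
(3,3): S=73.5990. Δ = (V_up−V_dn)/(S_up−S_dn) = (66.3006−16.9893)/(97.1506−47.8393) = 1.0000. V = [p*·66.3006 + (1−p*)·16.9893]/1.1 = 45.5535. B = V − Δ·S = -28.0455.
(2,0): S=13.5200. Δ = (V_up−V_dn)/(S_up−S_dn) = (0.0000−0.0000)/(17.8464−8.7880) = 0.0000. V = [p*·0.0000 + (1−p*)·0.0000]/1.1 = 0.0000. B = V − Δ·S = 0.0000.
(2,1): S=27.4560. Δ = (V_up−V_dn)/(S_up−S_dn) = (10.3734−0.0000)/(36.2419−17.8464) = 0.5639. V = [p*·10.3734 + (1−p*)·0.0000]/1.1 = 6.3338. B = V − Δ·S = -9.1489.
(2,2): S=55.7568. Δ = (V_up−V_dn)/(S_up−S_dn) = (45.5535−10.3734)/(73.5990−36.2419) = 0.9417. V = [p*·45.5535 + (1−p*)·10.3734]/1.1 = 30.9108. B = V − Δ·S = -21.5969.
(1,0): S=20.8000. Δ = (V_up−V_dn)/(S_up−S_dn) = (6.3338−0.0000)/(27.4560−13.5200) = 0.4545. V = [p*·6.3338 + (1−p*)·0.0000]/1.1 = 3.8673. B = V − Δ·S = -5.5861.
(1,1): S=42.2400. Δ = (V_up−V_dn)/(S_up−S_dn) = (30.9108−6.3338)/(55.7568−27.4560) = 0.8684. V = [p*·30.9108 + (1−p*)·6.3338]/1.1 = 20.7643. B = V − Δ·S = -15.9177.
(0,0): S=32.0000. Δ = (V_up−V_dn)/(S_up−S_dn) = (20.7643−3.8673)/(42.2400−20.8000) = 0.7881. V = [p*·20.7643 + (1−p*)·3.8673]/1.1 = 13.8328. B = V − Δ·S = -11.3866.
The time-0 hedge costs 13.8328, which is the no-arbitrage price.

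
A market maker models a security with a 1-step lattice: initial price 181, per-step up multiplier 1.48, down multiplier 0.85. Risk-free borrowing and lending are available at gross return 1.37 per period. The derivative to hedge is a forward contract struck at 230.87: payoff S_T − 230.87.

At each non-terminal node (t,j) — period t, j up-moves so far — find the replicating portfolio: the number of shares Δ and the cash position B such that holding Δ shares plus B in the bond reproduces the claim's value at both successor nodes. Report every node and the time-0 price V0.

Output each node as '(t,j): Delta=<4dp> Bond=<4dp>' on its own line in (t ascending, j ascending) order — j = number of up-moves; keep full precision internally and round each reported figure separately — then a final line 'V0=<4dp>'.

(0,0): Delta=1.0000 Bond=-168.5182
V0=12.4818

Under the risk-neutral measure, an up-move has probability p* = (R−d)/(u−d) = 0.8254 and values discount at R = 1.37.
Terminal payoffs: V(1,0)=-77.0200, V(1,1)=37.0100
  t=0,j=0: stock 181.0000 → up 267.8800 (V=37.0100), down 153.8500 (V=-77.0200). Price 12.4818; hedge Δ=1.0000, bond B=-168.5182.
Root portfolio cost Δ·181+B reproduces V0=12.4818.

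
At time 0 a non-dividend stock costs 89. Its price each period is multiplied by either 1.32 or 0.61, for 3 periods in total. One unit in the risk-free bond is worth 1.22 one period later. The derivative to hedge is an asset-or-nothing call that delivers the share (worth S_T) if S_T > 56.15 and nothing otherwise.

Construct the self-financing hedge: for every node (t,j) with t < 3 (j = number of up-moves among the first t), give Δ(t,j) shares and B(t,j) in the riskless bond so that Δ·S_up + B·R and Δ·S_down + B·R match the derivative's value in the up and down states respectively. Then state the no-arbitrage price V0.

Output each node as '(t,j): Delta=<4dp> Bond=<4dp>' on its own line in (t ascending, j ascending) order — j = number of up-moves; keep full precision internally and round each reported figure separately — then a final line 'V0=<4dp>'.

(0,0): Delta=1.1075 Bond=-10.8319
(1,0): Delta=1.7282 Bond=-46.9128
(1,1): Delta=1.0605 Bond=-7.6906
(2,0): Delta=0.0000 Bond=0.0000
(2,1): Delta=1.8592 Bond=-66.6161
(2,2): Delta=1.0000 Bond=0.0000
V0=87.7380

Under the risk-neutral measure, an up-move has probability p* = (R−d)/(u−d) = 0.8592 and values discount at R = 1.22.
Payoff layer (t=3): V(3,0)=0.0000, V(3,1)=0.0000, V(3,2)=94.5949, V(3,3)=204.6972
Node (2,0) S=33.1169: V=(p*·0.0000+(1−p*)·0.0000)/1.22=0.0000; Δ=(0.0000−0.0000)/(43.7143−20.2013)=0.0000; B=V−Δ·S=0.0000
Node (2,1) S=71.6628: V=(p*·94.5949+(1−p*)·0.0000)/1.22=66.6161; Δ=(94.5949−0.0000)/(94.5949−43.7143)=1.8592; B=V−Δ·S=-66.6161
Node (2,2) S=155.0736: V=(p*·204.6972+(1−p*)·94.5949)/1.22=155.0736; Δ=(204.6972−94.5949)/(204.6972−94.5949)=1.0000; B=V−Δ·S=0.0000
Node (1,0) S=54.2900: V=(p*·66.6161+(1−p*)·0.0000)/1.22=46.9128; Δ=(66.6161−0.0000)/(71.6628−33.1169)=1.7282; B=V−Δ·S=-46.9128
Node (1,1) S=117.4800: V=(p*·155.0736+(1−p*)·66.6161)/1.22=116.8974; Δ=(155.0736−66.6161)/(155.0736−71.6628)=1.0605; B=V−Δ·S=-7.6906
Node (0,0) S=89.0000: V=(p*·116.8974+(1−p*)·46.9128)/1.22=87.7380; Δ=(116.8974−46.9128)/(117.4800−54.2900)=1.1075; B=V−Δ·S=-10.8319
Check: Δ(0,0)·S0 + B(0,0) = 87.7380 = V0.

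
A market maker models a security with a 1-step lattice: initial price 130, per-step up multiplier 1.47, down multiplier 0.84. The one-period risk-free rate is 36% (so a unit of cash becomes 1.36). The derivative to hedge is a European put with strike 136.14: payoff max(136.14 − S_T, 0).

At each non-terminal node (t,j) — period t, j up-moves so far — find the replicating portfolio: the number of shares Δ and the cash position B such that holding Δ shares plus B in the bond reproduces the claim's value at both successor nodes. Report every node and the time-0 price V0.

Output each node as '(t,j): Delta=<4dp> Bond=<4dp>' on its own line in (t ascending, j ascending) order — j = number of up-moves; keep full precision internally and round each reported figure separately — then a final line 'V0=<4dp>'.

(0,0): Delta=-0.3289 Bond=46.2206
V0=3.4587

Risk-neutral probability p* = (R−d)/(u−d) = (1.36−0.84)/(1.47−0.84) = 0.8254.
Terminal values V(1,·): V(1,0)=26.9400, V(1,1)=0.0000
  t=0,j=0: stock 130.0000 → up 191.1000 (V=0.0000), down 109.2000 (V=26.9400). Price 3.4587; hedge Δ=-0.3289, bond B=46.2206.
Self-financing check: at every node Δ·S+B equals the discounted successor values.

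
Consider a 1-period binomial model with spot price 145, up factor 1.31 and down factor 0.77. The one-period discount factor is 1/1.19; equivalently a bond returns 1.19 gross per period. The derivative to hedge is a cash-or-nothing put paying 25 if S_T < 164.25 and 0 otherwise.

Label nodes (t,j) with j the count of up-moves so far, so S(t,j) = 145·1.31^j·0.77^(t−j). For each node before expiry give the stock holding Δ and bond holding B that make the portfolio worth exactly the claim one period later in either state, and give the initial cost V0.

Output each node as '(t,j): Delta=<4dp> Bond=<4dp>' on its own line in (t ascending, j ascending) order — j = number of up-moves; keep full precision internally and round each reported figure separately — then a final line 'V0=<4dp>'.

(0,0): Delta=-0.3193 Bond=50.9648
V0=4.6685

Under the risk-neutral measure, an up-move has probability p* = (R−d)/(u−d) = 0.7778 and values discount at R = 1.19.
Terminal values V(1,·): V(1,0)=25.0000, V(1,1)=0.0000
  t=0,j=0: stock 145.0000 → up 189.9500 (V=0.0000), down 111.6500 (V=25.0000). Price 4.6685; hedge Δ=-0.3193, bond B=50.9648.
Self-financing check: at every node Δ·S+B equals the discounted successor values.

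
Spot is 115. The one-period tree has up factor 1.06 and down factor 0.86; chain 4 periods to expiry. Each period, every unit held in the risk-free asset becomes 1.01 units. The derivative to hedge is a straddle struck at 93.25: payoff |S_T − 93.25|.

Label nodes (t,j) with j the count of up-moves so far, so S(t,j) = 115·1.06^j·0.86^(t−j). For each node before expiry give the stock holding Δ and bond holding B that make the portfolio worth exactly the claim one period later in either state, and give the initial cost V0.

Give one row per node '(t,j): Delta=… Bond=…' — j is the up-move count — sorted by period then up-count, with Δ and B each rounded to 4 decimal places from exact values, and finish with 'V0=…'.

No-arbitrage ⇒ martingale measure with p* = (R−d)/(u−d) = 0.7500.
Payoff layer (t=4): V(4,0)=30.3441, V(4,1)=15.7148, V(4,2)=2.3167, V(4,3)=24.5415, V(4,4)=51.9349
Node (3,0) S=73.1464: V=(p*·15.7148+(1−p*)·30.3441)/1.01=19.1803; Δ=(15.7148−30.3441)/(77.5352−62.9059)=-1.0000; B=V−Δ·S=92.3267
Node (3,1) S=90.1572: V=(p*·2.3167+(1−p*)·15.7148)/1.01=5.6101; Δ=(2.3167−15.7148)/(95.5667−77.5352)=-0.7430; B=V−Δ·S=72.6006
Node (3,2) S=111.1240: V=(p*·24.5415+(1−p*)·2.3167)/1.01=18.7973; Δ=(24.5415−2.3167)/(117.7915−95.5667)=1.0000; B=V−Δ·S=-92.3267
Node (3,3) S=136.9668: V=(p*·51.9349+(1−p*)·24.5415)/1.01=44.6401; Δ=(51.9349−24.5415)/(145.1849−117.7915)=1.0000; B=V−Δ·S=-92.3267
Node (2,0) S=85.0540: V=(p*·5.6101+(1−p*)·19.1803)/1.01=8.9135; Δ=(5.6101−19.1803)/(90.1572−73.1464)=-0.7977; B=V−Δ·S=76.7645
Node (2,1) S=104.8340: V=(p*·18.7973+(1−p*)·5.6101)/1.01=15.3470; Δ=(18.7973−5.6101)/(111.1240−90.1572)=0.6290; B=V−Δ·S=-50.5890
Node (2,2) S=129.2140: V=(p*·44.6401+(1−p*)·18.7973)/1.01=37.8014; Δ=(44.6401−18.7973)/(136.9668−111.1240)=1.0000; B=V−Δ·S=-91.4126
Node (1,0) S=98.9000: V=(p*·15.3470+(1−p*)·8.9135)/1.01=13.6026; Δ=(15.3470−8.9135)/(104.8340−85.0540)=0.3253; B=V−Δ·S=-18.5650
Node (1,1) S=121.9000: V=(p*·37.8014+(1−p*)·15.3470)/1.01=31.8691; Δ=(37.8014−15.3470)/(129.2140−104.8340)=0.9210; B=V−Δ·S=-80.4027
Node (0,0) S=115.0000: V=(p*·31.8691+(1−p*)·13.6026)/1.01=27.0322; Δ=(31.8691−13.6026)/(121.9000−98.9000)=0.7942; B=V−Δ·S=-64.3003
Each (Δ,B) replicates both successor values, so the strategy is self-financing and V0 is arbitrage-free.

(0,0): Delta=0.7942 Bond=-64.3003
(1,0): Delta=0.3253 Bond=-18.5650
(1,1): Delta=0.9210 Bond=-80.4027
(2,0): Delta=-0.7977 Bond=76.7645
(2,1): Delta=0.6290 Bond=-50.5890
(2,2): Delta=1.0000 Bond=-91.4126
(3,0): Delta=-1.0000 Bond=92.3267
(3,1): Delta=-0.7430 Bond=72.6006
(3,2): Delta=1.0000 Bond=-92.3267
(3,3): Delta=1.0000 Bond=-92.3267
V0=27.0322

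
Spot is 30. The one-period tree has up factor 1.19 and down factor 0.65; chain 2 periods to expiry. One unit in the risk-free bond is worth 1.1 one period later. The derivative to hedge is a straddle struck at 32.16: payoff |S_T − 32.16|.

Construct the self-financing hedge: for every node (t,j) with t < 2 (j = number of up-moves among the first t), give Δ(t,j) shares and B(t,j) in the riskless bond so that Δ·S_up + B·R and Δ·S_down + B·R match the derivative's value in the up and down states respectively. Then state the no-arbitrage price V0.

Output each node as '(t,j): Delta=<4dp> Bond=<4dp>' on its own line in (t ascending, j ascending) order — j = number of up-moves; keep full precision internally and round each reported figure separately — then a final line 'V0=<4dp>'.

(0,0): Delta=-0.0345 Bond=9.4630
(1,0): Delta=-1.0000 Bond=29.2364
(1,1): Delta=0.0710 Bond=6.6439
V0=8.4277

Risk-neutral probability p* = (R−d)/(u−d) = (1.1−0.65)/(1.19−0.65) = 0.8333.
Terminal payoffs: V(2,0)=19.4850, V(2,1)=8.9550, V(2,2)=10.3230
  t=1,j=0: stock 19.5000 → up 23.2050 (V=8.9550), down 12.6750 (V=19.4850). Price 9.7364; hedge Δ=-1.0000, bond B=29.2364.
  t=1,j=1: stock 35.7000 → up 42.4830 (V=10.3230), down 23.2050 (V=8.9550). Price 9.1773; hedge Δ=0.0710, bond B=6.6439.
  t=0,j=0: stock 30.0000 → up 35.7000 (V=9.1773), down 19.5000 (V=9.7364). Price 8.4277; hedge Δ=-0.0345, bond B=9.4630.
Self-financing check: at every node Δ·S+B equals the discounted successor values.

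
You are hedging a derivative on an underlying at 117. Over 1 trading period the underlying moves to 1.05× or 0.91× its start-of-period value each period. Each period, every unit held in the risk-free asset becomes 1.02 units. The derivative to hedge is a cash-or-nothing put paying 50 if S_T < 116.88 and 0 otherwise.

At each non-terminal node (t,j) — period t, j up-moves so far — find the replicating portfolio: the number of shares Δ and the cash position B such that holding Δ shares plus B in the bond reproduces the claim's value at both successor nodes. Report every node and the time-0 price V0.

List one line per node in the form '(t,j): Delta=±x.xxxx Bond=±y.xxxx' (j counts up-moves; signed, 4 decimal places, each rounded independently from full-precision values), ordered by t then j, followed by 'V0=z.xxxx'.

No-arbitrage ⇒ martingale measure with p* = (R−d)/(u−d) = 0.7857.
Payoff layer (t=1): V(1,0)=50.0000, V(1,1)=0.0000
(0,0): S=117.0000. Δ = (V_up−V_dn)/(S_up−S_dn) = (0.0000−50.0000)/(122.8500−106.4700) = -3.0525. V = [p*·0.0000 + (1−p*)·50.0000]/1.02 = 10.5042. B = V − Δ·S = 367.6471.
The time-0 hedge costs 10.5042, which is the no-arbitrage price.

(0,0): Delta=-3.0525 Bond=367.6471
V0=10.5042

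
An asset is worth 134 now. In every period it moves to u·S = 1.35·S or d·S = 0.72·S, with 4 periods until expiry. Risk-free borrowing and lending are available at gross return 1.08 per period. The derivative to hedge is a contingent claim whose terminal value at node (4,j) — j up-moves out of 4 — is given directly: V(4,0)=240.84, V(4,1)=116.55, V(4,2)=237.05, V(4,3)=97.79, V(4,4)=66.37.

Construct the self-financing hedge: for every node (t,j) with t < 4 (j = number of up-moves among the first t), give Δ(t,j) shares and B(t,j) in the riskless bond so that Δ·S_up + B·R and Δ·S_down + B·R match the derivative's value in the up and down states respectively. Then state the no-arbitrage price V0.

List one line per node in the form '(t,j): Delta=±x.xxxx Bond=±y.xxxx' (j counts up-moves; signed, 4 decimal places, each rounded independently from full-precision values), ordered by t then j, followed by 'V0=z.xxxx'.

(0,0): Delta=-0.3401 Bond=157.8542
(1,0): Delta=-0.1309 Bond=150.2983
(1,1): Delta=-0.4238 Bond=185.6207
(2,0): Delta=0.3298 Bond=130.3155
(2,1): Delta=-0.3152 Bond=186.3272
(2,2): Delta=-0.4672 Bond=211.0777
(3,0): Delta=-3.9445 Bond=354.5238
(3,1): Delta=2.0396 Bond=-19.5966
(3,2): Delta=-1.2571 Bond=366.8558
(3,3): Delta=-0.1513 Bond=123.7950
V0=112.2787

The replicating-portfolio and risk-neutral prices coincide; use p* = (1.08−0.72)/(1.35−0.72) = 0.5714 for the latter.
At expiry t=4: V(4,0)=240.8400, V(4,1)=116.5500, V(4,2)=237.0500, V(4,3)=97.7900, V(4,4)=66.3700
Node (3,0) S=50.0152: V=(p*·116.5500+(1−p*)·240.8400)/1.08=157.2381; Δ=(116.5500−240.8400)/(67.5206−36.0110)=-3.9445; B=V−Δ·S=354.5238
Node (3,1) S=93.7786: V=(p*·237.0500+(1−p*)·116.5500)/1.08=171.6733; Δ=(237.0500−116.5500)/(126.6011−67.5206)=2.0396; B=V−Δ·S=-19.5966
Node (3,2) S=175.8348: V=(p*·97.7900+(1−p*)·237.0500)/1.08=145.8082; Δ=(97.7900−237.0500)/(237.3770−126.6011)=-1.2571; B=V−Δ·S=366.8558
Node (3,3) S=329.6903: V=(p*·66.3700+(1−p*)·97.7900)/1.08=73.9220; Δ=(66.3700−97.7900)/(445.0818−237.3770)=-0.1513; B=V−Δ·S=123.7950
Node (2,0) S=69.4656: V=(p*·171.6733+(1−p*)·157.2381)/1.08=153.2285; Δ=(171.6733−157.2381)/(93.7786−50.0152)=0.3298; B=V−Δ·S=130.3155
Node (2,1) S=130.2480: V=(p*·145.8082+(1−p*)·171.6733)/1.08=145.2715; Δ=(145.8082−171.6733)/(175.8348−93.7786)=-0.3152; B=V−Δ·S=186.3272
Node (2,2) S=244.2150: V=(p*·73.9220+(1−p*)·145.8082)/1.08=96.9725; Δ=(73.9220−145.8082)/(329.6903−175.8348)=-0.4672; B=V−Δ·S=211.0777
Node (1,0) S=96.4800: V=(p*·145.2715+(1−p*)·153.2285)/1.08=137.6682; Δ=(145.2715−153.2285)/(130.2480−69.4656)=-0.1309; B=V−Δ·S=150.2983
Node (1,1) S=180.9000: V=(p*·96.9725+(1−p*)·145.2715)/1.08=108.9557; Δ=(96.9725−145.2715)/(244.2150−130.2480)=-0.4238; B=V−Δ·S=185.6207
Node (0,0) S=134.0000: V=(p*·108.9557+(1−p*)·137.6682)/1.08=112.2787; Δ=(108.9557−137.6682)/(180.9000−96.4800)=-0.3401; B=V−Δ·S=157.8542
Check: Δ(0,0)·S0 + B(0,0) = 112.2787 = V0.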